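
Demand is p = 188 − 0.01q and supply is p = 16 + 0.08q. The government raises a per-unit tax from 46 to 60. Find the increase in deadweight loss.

Competitive equilibrium: 188 − 0.01q = 16 + 0.08q → q* = 1911.1111, p* = 168.8889.
For a per-unit tax t: Δq = t/0.09, so DWL = ½·t·(t/0.09) = t²/0.18.
At t = 46: DWL = 11755.556. At t = 60: DWL = 20000.
Increase = 20000 − 11755.556 = 8244.44.

8244.44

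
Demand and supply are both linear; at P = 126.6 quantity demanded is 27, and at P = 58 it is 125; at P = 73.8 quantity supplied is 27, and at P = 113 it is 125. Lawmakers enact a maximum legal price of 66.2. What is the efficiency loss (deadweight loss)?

2468.95

Demand slope = (58 − 126.6)/(125 − 27) = −0.7, so P = 145.5 − 0.7Q.
Supply slope = (113 − 73.8)/(125 − 27) = 0.4, so P = 63 + 0.4Q.
Competitive equilibrium: 145.5 − 0.7Q = 63 + 0.4Q → Q* = 75, P* = 93.
At the ceiling P = 66.2, quantity supplied = (66.2 − 63)/0.4 = 8.
Willingness to pay at Q' = 8: 145.5 − 0.7·8 = 139.9.
ΔQ = 75 − 8 = 67; wedge = 139.9 − 66.2 = 73.7.
The triangle = ½ × 67 × 73.7 = 2468.95.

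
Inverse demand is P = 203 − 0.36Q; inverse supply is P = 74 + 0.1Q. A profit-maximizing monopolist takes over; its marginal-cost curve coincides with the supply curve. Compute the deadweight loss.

Competitive equilibrium: 203 − 0.36Q = 74 + 0.1Q → Q* = 280.4348, P* = 102.0435.
Marginal revenue: MR = 203 − 0.72Q. Set MR = MC: 203 − 0.72Q = 74 + 0.1Q → Q_m = 157.3171.
Price P_m = 203 − 0.36·157.3171 = 146.3658; MC(Q_m) = 74 + 0.1·157.3171 = 89.7317.
Competitive Q* = 280.4348, so ΔQ = 123.1177; wedge = 146.3658 − 89.7317 = 56.6341.
Welfare loss = ½ × 123.1177 × 56.6341 = 3486.33.

3486.33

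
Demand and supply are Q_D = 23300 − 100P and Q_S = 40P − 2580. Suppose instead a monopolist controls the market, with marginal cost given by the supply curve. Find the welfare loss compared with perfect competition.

20029.81

In inverse form: demand P = 233 − 0.01Q, supply P = 64.5 + 0.025Q.
Competitive equilibrium: 233 − 0.01Q = 64.5 + 0.025Q → Q* = 4814.28571, P* = 184.85714.
Marginal revenue: MR = 233 − 0.02Q. Set MR = MC: 233 − 0.02Q = 64.5 + 0.025Q → Q_m = 3744.44444.
Price P_m = 233 − 0.01·3744.44444 = 195.55556; MC(Q_m) = 64.5 + 0.025·3744.44444 = 158.11111.
Competitive Q* = 4814.28571, so ΔQ = 1069.84127; wedge = 195.55556 − 158.11111 = 37.44445.
Welfare loss = ½ × 1069.84127 × 37.44445 = 20029.81.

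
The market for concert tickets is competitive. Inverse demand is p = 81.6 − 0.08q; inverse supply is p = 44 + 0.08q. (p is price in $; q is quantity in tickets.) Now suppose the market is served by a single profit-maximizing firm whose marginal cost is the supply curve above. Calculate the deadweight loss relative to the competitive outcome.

Competitive equilibrium: 81.6 − 0.08q = 44 + 0.08q → q* = 235, p* = 62.8.
Marginal revenue: MR = 81.6 − 0.16q. Set MR = MC: 81.6 − 0.16q = 44 + 0.08q → q_m = 156.6667.
Price p_m = 81.6 − 0.08·156.6667 = 69.0667; MC(q_m) = 44 + 0.08·156.6667 = 56.5333.
Competitive q* = 235, so Δq = 78.3333; wedge = 69.0667 − 56.5333 = 12.5334.
Deadweight loss = ½ × 78.3333 × 12.5334 = $490.89.

$490.89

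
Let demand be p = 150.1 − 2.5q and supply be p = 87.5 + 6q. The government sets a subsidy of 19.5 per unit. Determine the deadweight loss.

Competitive equilibrium: 150.1 − 2.5q = 87.5 + 6q → q* = 7.3647, p* = 131.6882.
The subsidy lowers effective supply by 19.5: p = 68 + 6q.
New quantity: 150.1 − 2.5q = 68 + 6q → q' = 9.6588.
Overproduction Δq = 9.6588 − 7.3647 = 2.2941; wedge = subsidy = 19.5.
The triangle = ½ × 2.2941 × 19.5 = 22.37.

22.37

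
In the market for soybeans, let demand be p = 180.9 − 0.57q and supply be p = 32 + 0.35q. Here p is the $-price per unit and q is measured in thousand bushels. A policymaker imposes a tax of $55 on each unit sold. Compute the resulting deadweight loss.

Competitive equilibrium: 180.9 − 0.57q = 32 + 0.35q → q* = 161.8478, p* = 88.6467.
With the tax, the buyer price exceeds the seller price by 55: (180.9 − 0.57q) − (32 + 0.35q) = 55 → q' = 102.0652.
Δq = 161.8478 − 102.0652 = 59.7826; the wedge equals the tax, 55.
DWL = ½ × 59.7826 × 55 = $1644.02 thousand.

$1644.02 thousand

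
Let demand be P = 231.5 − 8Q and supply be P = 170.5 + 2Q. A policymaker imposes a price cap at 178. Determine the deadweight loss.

Competitive equilibrium: 231.5 − 8Q = 170.5 + 2Q → Q* = 6.1, P* = 182.7.
At the ceiling P = 178, quantity supplied = (178 − 170.5)/2 = 3.75.
Willingness to pay at Q' = 3.75: 231.5 − 8·3.75 = 201.5.
ΔQ = 6.1 − 3.75 = 2.35; wedge = 201.5 − 178 = 23.5.
Welfare loss = ½ × 2.35 × 23.5 = 27.61.

27.61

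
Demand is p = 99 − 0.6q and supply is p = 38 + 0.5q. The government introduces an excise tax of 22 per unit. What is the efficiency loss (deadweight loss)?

220

Competitive equilibrium: 99 − 0.6q = 38 + 0.5q → q* = 55.4545, p* = 65.7273.
With the tax, the buyer price exceeds the seller price by 22: (99 − 0.6q) − (38 + 0.5q) = 22 → q' = 35.4545.
Δq = 55.4545 − 35.4545 = 20; the wedge equals the tax, 22.
The triangle = ½ × 20 × 22 = 220.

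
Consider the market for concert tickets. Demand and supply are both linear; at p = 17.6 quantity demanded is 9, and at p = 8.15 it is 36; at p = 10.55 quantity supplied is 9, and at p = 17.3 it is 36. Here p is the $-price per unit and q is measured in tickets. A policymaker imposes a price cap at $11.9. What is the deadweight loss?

Demand slope = (8.15 − 17.6)/(36 − 9) = −0.35, so p = 20.75 − 0.35q.
Supply slope = (17.3 − 10.55)/(36 − 9) = 0.25, so p = 8.3 + 0.25q.
Competitive equilibrium: 20.75 − 0.35q = 8.3 + 0.25q → q* = 20.75, p* = 13.4875.
At the ceiling p = 11.9, quantity supplied = (11.9 − 8.3)/0.25 = 14.4.
Willingness to pay at q' = 14.4: 20.75 − 0.35·14.4 = 15.71.
Δq = 20.75 − 14.4 = 6.35; wedge = 15.71 − 11.9 = 3.81.
DWL = ½ × 6.35 × 3.81 = $12.10.

$12.10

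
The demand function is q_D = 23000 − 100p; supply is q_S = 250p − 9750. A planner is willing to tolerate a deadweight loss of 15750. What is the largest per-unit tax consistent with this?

In inverse form: demand p = 230 − 0.01q, supply p = 39 + 0.004q.
Competitive equilibrium: 230 − 0.01q = 39 + 0.004q → q* = 13642.8571, p* = 93.5714.
A tax t gives Δq = t/0.014 and wedge t, so DWL = t²/0.028.
t²/0.028 = 15750 → t² = 441 → t = 21.

21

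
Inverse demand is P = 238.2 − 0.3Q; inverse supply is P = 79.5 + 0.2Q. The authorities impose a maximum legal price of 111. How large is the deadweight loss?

6392

Competitive equilibrium: 238.2 − 0.3Q = 79.5 + 0.2Q → Q* = 317.4, P* = 142.98.
At the ceiling P = 111, quantity supplied = (111 − 79.5)/0.2 = 157.5.
Willingness to pay at Q' = 157.5: 238.2 − 0.3·157.5 = 190.95.
ΔQ = 317.4 − 157.5 = 159.9; wedge = 190.95 − 111 = 79.95.
Welfare loss = ½ × 159.9 × 79.95 = 6392.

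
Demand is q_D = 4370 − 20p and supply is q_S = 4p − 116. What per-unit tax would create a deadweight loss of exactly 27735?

129

In inverse form: demand p = 218.5 − 0.05q, supply p = 29 + 0.25q.
Competitive equilibrium: 218.5 − 0.05q = 29 + 0.25q → q* = 631.6667, p* = 186.9167.
A tax t gives Δq = t/0.3 and wedge t, so DWL = t²/0.6.
t²/0.6 = 27735 → t² = 16641 → t = 129.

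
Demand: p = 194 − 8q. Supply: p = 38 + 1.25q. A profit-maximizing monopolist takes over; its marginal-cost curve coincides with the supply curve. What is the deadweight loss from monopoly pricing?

282.93

Competitive equilibrium: 194 − 8q = 38 + 1.25q → q* = 16.8649, p* = 59.0811.
Marginal revenue: MR = 194 − 16q. Set MR = MC: 194 − 16q = 38 + 1.25q → q_m = 9.0435.
Price p_m = 194 − 8·9.0435 = 121.652; MC(q_m) = 38 + 1.25·9.0435 = 49.3044.
Competitive q* = 16.8649, so Δq = 7.8214; wedge = 121.652 − 49.3044 = 72.3476.
Welfare loss = ½ × 7.8214 × 72.3476 = 282.93.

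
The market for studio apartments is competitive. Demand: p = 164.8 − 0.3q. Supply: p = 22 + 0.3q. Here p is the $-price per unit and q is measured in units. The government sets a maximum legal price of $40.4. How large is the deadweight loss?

$9363.33

Competitive equilibrium: 164.8 − 0.3q = 22 + 0.3q → q* = 238, p* = 93.4.
At the ceiling p = 40.4, quantity supplied = (40.4 − 22)/0.3 = 61.33333.
Willingness to pay at q' = 61.33333: 164.8 − 0.3·61.33333 = 146.4.
Δq = 238 − 61.33333 = 176.66667; wedge = 146.4 − 40.4 = 106.
DWL = ½ × 176.66667 × 106 = $9363.33.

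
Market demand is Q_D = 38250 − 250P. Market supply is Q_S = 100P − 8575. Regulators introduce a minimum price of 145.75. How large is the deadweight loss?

62625.56

In inverse form: demand P = 153 − 0.004Q, supply P = 85.75 + 0.01Q.
Competitive equilibrium: 153 − 0.004Q = 85.75 + 0.01Q → Q* = 4803.5714, P* = 133.7857.
At the floor P = 145.75, quantity demanded = (153 − 145.75)/0.004 = 1812.5.
Sellers' marginal cost at Q' = 1812.5: 85.75 + 0.01·1812.5 = 103.875.
ΔQ = 4803.5714 − 1812.5 = 2991.0714; wedge = 145.75 − 103.875 = 41.875.
Welfare loss = ½ × 2991.0714 × 41.875 = 62625.56.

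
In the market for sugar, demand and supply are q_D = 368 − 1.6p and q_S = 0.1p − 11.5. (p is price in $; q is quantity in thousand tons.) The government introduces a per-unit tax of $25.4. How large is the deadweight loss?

$30.36 thousand

In inverse form: demand p = 230 − 0.625q, supply p = 115 + 10q.
Competitive equilibrium: 230 − 0.625q = 115 + 10q → q* = 10.8235, p* = 223.2353.
With the tax, the buyer price exceeds the seller price by 25.4: (230 − 0.625q) − (115 + 10q) = 25.4 → q' = 8.4329.
Δq = 10.8235 − 8.4329 = 2.3906; the wedge equals the tax, 25.4.
Deadweight loss = ½ × 2.3906 × 25.4 = $30.36 thousand.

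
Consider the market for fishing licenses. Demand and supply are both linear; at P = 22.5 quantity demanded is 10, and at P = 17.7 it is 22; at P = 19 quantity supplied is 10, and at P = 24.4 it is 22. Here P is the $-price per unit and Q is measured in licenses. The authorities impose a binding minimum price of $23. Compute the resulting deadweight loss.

$12.24

Demand slope = (17.7 − 22.5)/(22 − 10) = −0.4, so P = 26.5 − 0.4Q.
Supply slope = (24.4 − 19)/(22 − 10) = 0.45, so P = 14.5 + 0.45Q.
Competitive equilibrium: 26.5 − 0.4Q = 14.5 + 0.45Q → Q* = 14.1176, P* = 20.8529.
At the floor P = 23, quantity demanded = (26.5 − 23)/0.4 = 8.75.
Sellers' marginal cost at Q' = 8.75: 14.5 + 0.45·8.75 = 18.4375.
ΔQ = 14.1176 − 8.75 = 5.3676; wedge = 23 − 18.4375 = 4.5625.
DWL = ½ × 5.3676 × 4.5625 = $12.24.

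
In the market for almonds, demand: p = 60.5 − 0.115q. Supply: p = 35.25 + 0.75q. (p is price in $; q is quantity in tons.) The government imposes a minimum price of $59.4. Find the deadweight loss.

Competitive equilibrium: 60.5 − 0.115q = 35.25 + 0.75q → q* = 29.1908, p* = 57.1431.
At the floor p = 59.4, quantity demanded = (60.5 − 59.4)/0.115 = 9.5652.
Sellers' marginal cost at q' = 9.5652: 35.25 + 0.75·9.5652 = 42.4239.
Δq = 29.1908 − 9.5652 = 19.6256; wedge = 59.4 − 42.4239 = 16.9761.
The triangle = ½ × 19.6256 × 16.9761 = $166.58.

$166.58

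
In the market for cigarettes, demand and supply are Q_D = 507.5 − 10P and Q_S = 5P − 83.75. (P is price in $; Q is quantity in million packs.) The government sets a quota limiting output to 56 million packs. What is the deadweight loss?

In inverse form: demand P = 50.75 − 0.1Q, supply P = 16.75 + 0.2Q.
Competitive equilibrium: 50.75 − 0.1Q = 16.75 + 0.2Q → Q* = 113.3333, P* = 39.4167.
At Q = 56: demand price = 50.75 − 0.1·56 = 45.15; supply price = 16.75 + 0.2·56 = 27.95.
ΔQ = 113.3333 − 56 = 57.3333; wedge = 45.15 − 27.95 = 17.2.
DWL = ½ × 57.3333 × 17.2 = $493.07 million.

$493.07 million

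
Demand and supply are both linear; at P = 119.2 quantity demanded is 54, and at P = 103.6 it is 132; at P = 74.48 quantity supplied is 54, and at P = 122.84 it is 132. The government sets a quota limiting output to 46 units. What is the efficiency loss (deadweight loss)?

1603.44

Demand slope = (103.6 − 119.2)/(132 − 54) = −0.2, so P = 130 − 0.2Q.
Supply slope = (122.84 − 74.48)/(132 − 54) = 0.62, so P = 41 + 0.62Q.
Competitive equilibrium: 130 − 0.2Q = 41 + 0.62Q → Q* = 108.5366, P* = 108.2927.
At Q = 46: demand price = 130 − 0.2·46 = 120.8; supply price = 41 + 0.62·46 = 69.52.
ΔQ = 108.5366 − 46 = 62.5366; wedge = 120.8 − 69.52 = 51.28.
Welfare loss = ½ × 62.5366 × 51.28 = 1603.44.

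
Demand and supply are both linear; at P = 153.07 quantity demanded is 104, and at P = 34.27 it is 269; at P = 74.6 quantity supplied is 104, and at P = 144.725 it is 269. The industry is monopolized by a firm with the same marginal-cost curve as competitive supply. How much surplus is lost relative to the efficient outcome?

Demand slope = (34.27 − 153.07)/(269 − 104) = −0.72, so P = 227.95 − 0.72Q.
Supply slope = (144.725 − 74.6)/(269 − 104) = 0.425, so P = 30.4 + 0.425Q.
Competitive equilibrium: 227.95 − 0.72Q = 30.4 + 0.425Q → Q* = 172.53275, P* = 103.72642.
Marginal revenue: MR = 227.95 − 1.44Q. Set MR = MC: 227.95 − 1.44Q = 30.4 + 0.425Q → Q_m = 105.92493.
Price P_m = 227.95 − 0.72·105.92493 = 151.68405; MC(Q_m) = 30.4 + 0.425·105.92493 = 75.4181.
Competitive Q* = 172.53275, so ΔQ = 66.60782; wedge = 151.68405 − 75.4181 = 76.26595.
The triangle = ½ × 66.60782 × 76.26595 = 2539.95.

2539.95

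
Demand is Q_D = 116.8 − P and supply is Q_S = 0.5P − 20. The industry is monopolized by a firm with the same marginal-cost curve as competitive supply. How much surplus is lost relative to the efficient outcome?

61.44

In inverse form: demand P = 116.8 − Q, supply P = 40 + 2Q.
Competitive equilibrium: 116.8 − Q = 40 + 2Q → Q* = 25.6, P* = 91.2.
Marginal revenue: MR = 116.8 − 2Q. Set MR = MC: 116.8 − 2Q = 40 + 2Q → Q_m = 19.2.
Price P_m = 116.8 − 1·19.2 = 97.6; MC(Q_m) = 40 + 2·19.2 = 78.4.
Competitive Q* = 25.6, so ΔQ = 6.4; wedge = 97.6 − 78.4 = 19.2.
Welfare loss = ½ × 6.4 × 19.2 = 61.44.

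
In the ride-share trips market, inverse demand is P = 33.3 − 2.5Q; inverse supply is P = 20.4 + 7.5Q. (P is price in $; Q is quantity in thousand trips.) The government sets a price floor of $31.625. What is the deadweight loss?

$1.922 thousand

Competitive equilibrium: 33.3 − 2.5Q = 20.4 + 7.5Q → Q* = 1.29, P* = 30.075.
At the floor P = 31.625, quantity demanded = (33.3 − 31.625)/2.5 = 0.67.
Sellers' marginal cost at Q' = 0.67: 20.4 + 7.5·0.67 = 25.425.
ΔQ = 1.29 − 0.67 = 0.62; wedge = 31.625 − 25.425 = 6.2.
Welfare loss = ½ × 0.62 × 6.2 = $1.922 thousand.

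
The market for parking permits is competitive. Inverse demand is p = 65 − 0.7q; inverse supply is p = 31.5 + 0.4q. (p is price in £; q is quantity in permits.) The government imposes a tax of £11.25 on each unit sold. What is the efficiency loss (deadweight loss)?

Competitive equilibrium: 65 − 0.7q = 31.5 + 0.4q → q* = 30.4545, p* = 43.6818.
With the tax, the buyer price exceeds the seller price by 11.25: (65 − 0.7q) − (31.5 + 0.4q) = 11.25 → q' = 20.2273.
Δq = 30.4545 − 20.2273 = 10.2272; the wedge equals the tax, 11.25.
Deadweight loss = ½ × 10.2272 × 11.25 = £57.53.

£57.53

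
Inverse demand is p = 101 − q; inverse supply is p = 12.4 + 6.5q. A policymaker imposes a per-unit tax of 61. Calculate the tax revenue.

224.48

Competitive equilibrium: 101 − q = 12.4 + 6.5q → q* = 11.8133, p* = 89.1867.
With the tax, the buyer price exceeds the seller price by 61: (101 − q) − (12.4 + 6.5q) = 61 → q' = 3.68.
Tax revenue = 61 × 3.68 = 224.48.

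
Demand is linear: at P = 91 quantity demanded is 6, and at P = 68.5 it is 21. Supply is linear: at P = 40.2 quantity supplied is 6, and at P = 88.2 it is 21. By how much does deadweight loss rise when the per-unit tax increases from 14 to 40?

Demand slope = (68.5 − 91)/(21 − 6) = −1.5, so P = 100 − 1.5Q.
Supply slope = (88.2 − 40.2)/(21 − 6) = 3.2, so P = 21 + 3.2Q.
Competitive equilibrium: 100 − 1.5Q = 21 + 3.2Q → Q* = 16.8085, P* = 74.7872.
For a per-unit tax t: ΔQ = t/4.7, so DWL = ½·t·(t/4.7) = t²/9.4.
At t = 14: DWL = 20.851. At t = 40: DWL = 170.213.
Increase = 170.213 − 20.851 = 149.36.

149.36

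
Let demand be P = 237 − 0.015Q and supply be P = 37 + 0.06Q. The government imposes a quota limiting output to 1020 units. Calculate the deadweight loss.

Competitive equilibrium: 237 − 0.015Q = 37 + 0.06Q → Q* = 2666.6667, P* = 197.
At Q = 1020: demand price = 237 − 0.015·1020 = 221.7; supply price = 37 + 0.06·1020 = 98.2.
ΔQ = 2666.6667 − 1020 = 1646.6667; wedge = 221.7 − 98.2 = 123.5.
Deadweight loss = ½ × 1646.6667 × 123.5 = 101681.67.

101681.67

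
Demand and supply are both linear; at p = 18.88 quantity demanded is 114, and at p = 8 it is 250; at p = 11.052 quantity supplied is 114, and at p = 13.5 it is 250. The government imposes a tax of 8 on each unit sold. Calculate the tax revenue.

Demand slope = (8 − 18.88)/(250 − 114) = −0.08, so p = 28 − 0.08q.
Supply slope = (13.5 − 11.052)/(250 − 114) = 0.018, so p = 9 + 0.018q.
Competitive equilibrium: 28 − 0.08q = 9 + 0.018q → q* = 193.8776, p* = 12.4898.
With the tax, the buyer price exceeds the seller price by 8: (28 − 0.08q) − (9 + 0.018q) = 8 → q' = 112.2449.
Tax revenue = 8 × 112.2449 = 897.96.

897.96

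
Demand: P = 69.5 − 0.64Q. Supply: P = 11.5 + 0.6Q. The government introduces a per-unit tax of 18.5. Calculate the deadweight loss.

138

Competitive equilibrium: 69.5 − 0.64Q = 11.5 + 0.6Q → Q* = 46.7742, P* = 39.5645.
With the tax, the buyer price exceeds the seller price by 18.5: (69.5 − 0.64Q) − (11.5 + 0.6Q) = 18.5 → Q' = 31.8548.
ΔQ = 46.7742 − 31.8548 = 14.9194; the wedge equals the tax, 18.5.
Deadweight loss = ½ × 14.9194 × 18.5 = 138.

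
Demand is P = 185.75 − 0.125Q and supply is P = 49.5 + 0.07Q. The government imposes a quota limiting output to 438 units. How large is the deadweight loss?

6627.45

Competitive equilibrium: 185.75 − 0.125Q = 49.5 + 0.07Q → Q* = 698.7179, P* = 98.4103.
At Q = 438: demand price = 185.75 − 0.125·438 = 131; supply price = 49.5 + 0.07·438 = 80.16.
ΔQ = 698.7179 − 438 = 260.7179; wedge = 131 − 80.16 = 50.84.
The triangle = ½ × 260.7179 × 50.84 = 6627.45.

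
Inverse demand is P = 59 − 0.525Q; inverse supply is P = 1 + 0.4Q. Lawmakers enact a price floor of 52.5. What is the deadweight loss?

1171.18

Competitive equilibrium: 59 − 0.525Q = 1 + 0.4Q → Q* = 62.7027, P* = 26.0811.
At the floor P = 52.5, quantity demanded = (59 − 52.5)/0.525 = 12.381.
Sellers' marginal cost at Q' = 12.381: 1 + 0.4·12.381 = 5.9524.
ΔQ = 62.7027 − 12.381 = 50.3217; wedge = 52.5 − 5.9524 = 46.5476.
DWL = ½ × 50.3217 × 46.5476 = 1171.18.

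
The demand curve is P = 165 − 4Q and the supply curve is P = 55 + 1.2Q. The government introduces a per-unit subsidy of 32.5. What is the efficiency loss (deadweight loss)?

101.56

Competitive equilibrium: 165 − 4Q = 55 + 1.2Q → Q* = 21.1538, P* = 80.3846.
The subsidy lowers effective supply by 32.5: P = 22.5 + 1.2Q.
New quantity: 165 − 4Q = 22.5 + 1.2Q → Q' = 27.4038.
Overproduction ΔQ = 27.4038 − 21.1538 = 6.25; wedge = subsidy = 32.5.
Deadweight loss = ½ × 6.25 × 32.5 = 101.56.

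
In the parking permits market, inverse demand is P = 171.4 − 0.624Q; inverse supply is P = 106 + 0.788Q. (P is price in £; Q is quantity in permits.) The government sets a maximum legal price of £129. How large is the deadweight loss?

£207.15

Competitive equilibrium: 171.4 − 0.624Q = 106 + 0.788Q → Q* = 46.3173, P* = 142.498.
At the ceiling P = 129, quantity supplied = (129 − 106)/0.788 = 29.1878.
Willingness to pay at Q' = 29.1878: 171.4 − 0.624·29.1878 = 153.1868.
ΔQ = 46.3173 − 29.1878 = 17.1295; wedge = 153.1868 − 129 = 24.1868.
Welfare loss = ½ × 17.1295 × 24.1868 = £207.15.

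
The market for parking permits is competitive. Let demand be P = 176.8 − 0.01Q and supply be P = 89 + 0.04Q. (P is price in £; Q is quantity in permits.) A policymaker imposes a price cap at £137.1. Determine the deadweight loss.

Competitive equilibrium: 176.8 − 0.01Q = 89 + 0.04Q → Q* = 1756, P* = 159.24.
At the ceiling P = 137.1, quantity supplied = (137.1 − 89)/0.04 = 1202.5.
Willingness to pay at Q' = 1202.5: 176.8 − 0.01·1202.5 = 164.775.
ΔQ = 1756 − 1202.5 = 553.5; wedge = 164.775 − 137.1 = 27.675.
Welfare loss = ½ × 553.5 × 27.675 = £7659.06.

£7659.06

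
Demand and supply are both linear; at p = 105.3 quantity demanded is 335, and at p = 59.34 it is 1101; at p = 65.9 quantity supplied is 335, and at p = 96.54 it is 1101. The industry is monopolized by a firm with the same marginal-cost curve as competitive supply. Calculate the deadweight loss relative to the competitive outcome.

3736.69

Demand slope = (59.34 − 105.3)/(1101 − 335) = −0.06, so p = 125.4 − 0.06q.
Supply slope = (96.54 − 65.9)/(1101 − 335) = 0.04, so p = 52.5 + 0.04q.
Competitive equilibrium: 125.4 − 0.06q = 52.5 + 0.04q → q* = 729, p* = 81.66.
Marginal revenue: MR = 125.4 − 0.12q. Set MR = MC: 125.4 − 0.12q = 52.5 + 0.04q → q_m = 455.625.
Price p_m = 125.4 − 0.06·455.625 = 98.0625; MC(q_m) = 52.5 + 0.04·455.625 = 70.725.
Competitive q* = 729, so Δq = 273.375; wedge = 98.0625 − 70.725 = 27.3375.
DWL = ½ × 273.375 × 27.3375 = 3736.69.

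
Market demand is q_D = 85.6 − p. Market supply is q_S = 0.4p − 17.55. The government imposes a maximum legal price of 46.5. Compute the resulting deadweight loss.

In inverse form: demand p = 85.6 − q, supply p = 43.875 + 2.5q.
Competitive equilibrium: 85.6 − q = 43.875 + 2.5q → q* = 11.9214, p* = 73.6786.
At the ceiling p = 46.5, quantity supplied = (46.5 − 43.875)/2.5 = 1.05.
Willingness to pay at q' = 1.05: 85.6 − 1·1.05 = 84.55.
Δq = 11.9214 − 1.05 = 10.8714; wedge = 84.55 − 46.5 = 38.05.
The triangle = ½ × 10.8714 × 38.05 = 206.83.

206.83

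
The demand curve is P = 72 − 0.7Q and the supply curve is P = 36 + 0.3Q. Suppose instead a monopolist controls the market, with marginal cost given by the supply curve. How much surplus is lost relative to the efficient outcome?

Competitive equilibrium: 72 − 0.7Q = 36 + 0.3Q → Q* = 36, P* = 46.8.
Marginal revenue: MR = 72 − 1.4Q. Set MR = MC: 72 − 1.4Q = 36 + 0.3Q → Q_m = 21.1765.
Price P_m = 72 − 0.7·21.1765 = 57.1765; MC(Q_m) = 36 + 0.3·21.1765 = 42.353.
Competitive Q* = 36, so ΔQ = 14.8235; wedge = 57.1765 − 42.353 = 14.8235.
Deadweight loss = ½ × 14.8235 × 14.8235 = 109.87.

109.87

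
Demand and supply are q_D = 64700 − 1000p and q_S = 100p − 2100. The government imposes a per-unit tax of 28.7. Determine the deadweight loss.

In inverse form: demand p = 64.7 − 0.001q, supply p = 21 + 0.01q.
Competitive equilibrium: 64.7 − 0.001q = 21 + 0.01q → q* = 3972.7273, p* = 60.7273.
With the tax, the buyer price exceeds the seller price by 28.7: (64.7 − 0.001q) − (21 + 0.01q) = 28.7 → q' = 1363.6364.
Δq = 3972.7273 − 1363.6364 = 2609.0909; the wedge equals the tax, 28.7.
The triangle = ½ × 2609.0909 × 28.7 = 37440.45.

37440.45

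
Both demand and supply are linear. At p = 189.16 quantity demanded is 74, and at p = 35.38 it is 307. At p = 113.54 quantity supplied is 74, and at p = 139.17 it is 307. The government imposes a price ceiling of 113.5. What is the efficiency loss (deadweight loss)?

3740.79

Demand slope = (35.38 − 189.16)/(307 − 74) = −0.66, so p = 238 − 0.66q.
Supply slope = (139.17 − 113.54)/(307 − 74) = 0.11, so p = 105.4 + 0.11q.
Competitive equilibrium: 238 − 0.66q = 105.4 + 0.11q → q* = 172.20779, p* = 124.34286.
At the ceiling p = 113.5, quantity supplied = (113.5 − 105.4)/0.11 = 73.63636.
Willingness to pay at q' = 73.63636: 238 − 0.66·73.63636 = 189.4.
Δq = 172.20779 − 73.63636 = 98.57143; wedge = 189.4 − 113.5 = 75.9.
DWL = ½ × 98.57143 × 75.9 = 3740.79.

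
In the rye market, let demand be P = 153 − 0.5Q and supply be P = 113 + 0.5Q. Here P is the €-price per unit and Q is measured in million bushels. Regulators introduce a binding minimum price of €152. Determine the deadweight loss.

€722 million

Competitive equilibrium: 153 − 0.5Q = 113 + 0.5Q → Q* = 40, P* = 133.
At the floor P = 152, quantity demanded = (153 − 152)/0.5 = 2.
Sellers' marginal cost at Q' = 2: 113 + 0.5·2 = 114.
ΔQ = 40 − 2 = 38; wedge = 152 − 114 = 38.
The triangle = ½ × 38 × 38 = €722 million.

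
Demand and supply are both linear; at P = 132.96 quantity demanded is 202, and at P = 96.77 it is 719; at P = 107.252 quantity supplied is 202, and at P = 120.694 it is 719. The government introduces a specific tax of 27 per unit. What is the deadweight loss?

3796.875

Demand slope = (96.77 − 132.96)/(719 − 202) = −0.07, so P = 147.1 − 0.07Q.
Supply slope = (120.694 − 107.252)/(719 − 202) = 0.026, so P = 102 + 0.026Q.
Competitive equilibrium: 147.1 − 0.07Q = 102 + 0.026Q → Q* = 469.7917, P* = 114.2146.
With the tax, the buyer price exceeds the seller price by 27: (147.1 − 0.07Q) − (102 + 0.026Q) = 27 → Q' = 188.5417.
ΔQ = 469.7917 − 188.5417 = 281.25; the wedge equals the tax, 27.
DWL = ½ × 281.25 × 27 = 3796.875.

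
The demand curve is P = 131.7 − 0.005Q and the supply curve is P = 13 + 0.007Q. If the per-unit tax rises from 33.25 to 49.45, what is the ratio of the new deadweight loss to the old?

Competitive equilibrium: 131.7 − 0.005Q = 13 + 0.007Q → Q* = 9891.6667, P* = 82.2417.
For a per-unit tax t: ΔQ = t/0.012, so DWL = ½·t·(t/0.012) = t²/0.024.
At t = 33.25: DWL = 46065.104. At t = 49.45: DWL = 101887.604.
Ratio = (49.45/33.25)² = 2.212.

2.212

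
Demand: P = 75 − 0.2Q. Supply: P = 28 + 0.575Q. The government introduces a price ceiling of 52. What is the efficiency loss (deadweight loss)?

138.51

Competitive equilibrium: 75 − 0.2Q = 28 + 0.575Q → Q* = 60.6452, P* = 62.871.
At the ceiling P = 52, quantity supplied = (52 − 28)/0.575 = 41.7391.
Willingness to pay at Q' = 41.7391: 75 − 0.2·41.7391 = 66.6522.
ΔQ = 60.6452 − 41.7391 = 18.9061; wedge = 66.6522 − 52 = 14.6522.
Welfare loss = ½ × 18.9061 × 14.6522 = 138.51.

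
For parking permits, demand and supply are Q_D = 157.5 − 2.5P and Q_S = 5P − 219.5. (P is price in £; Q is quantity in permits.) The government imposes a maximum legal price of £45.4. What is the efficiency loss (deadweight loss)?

£177.63

In inverse form: demand P = 63 − 0.4Q, supply P = 43.9 + 0.2Q.
Competitive equilibrium: 63 − 0.4Q = 43.9 + 0.2Q → Q* = 31.8333, P* = 50.2667.
At the ceiling P = 45.4, quantity supplied = (45.4 − 43.9)/0.2 = 7.5.
Willingness to pay at Q' = 7.5: 63 − 0.4·7.5 = 60.
ΔQ = 31.8333 − 7.5 = 24.3333; wedge = 60 − 45.4 = 14.6.
Deadweight loss = ½ × 24.3333 × 14.6 = £177.63.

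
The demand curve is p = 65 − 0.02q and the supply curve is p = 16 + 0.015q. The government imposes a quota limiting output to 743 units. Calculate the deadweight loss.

Competitive equilibrium: 65 − 0.02q = 16 + 0.015q → q* = 1400, p* = 37.
At q = 743: demand price = 65 − 0.02·743 = 50.14; supply price = 16 + 0.015·743 = 27.145.
Δq = 1400 − 743 = 657; wedge = 50.14 − 27.145 = 22.995.
Deadweight loss = ½ × 657 × 22.995 = 7553.86.

7553.86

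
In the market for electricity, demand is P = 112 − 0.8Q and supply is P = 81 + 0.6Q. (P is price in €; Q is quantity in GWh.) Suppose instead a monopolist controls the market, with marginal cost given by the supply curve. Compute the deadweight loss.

€45.38

Competitive equilibrium: 112 − 0.8Q = 81 + 0.6Q → Q* = 22.1429, P* = 94.2857.
Marginal revenue: MR = 112 − 1.6Q. Set MR = MC: 112 − 1.6Q = 81 + 0.6Q → Q_m = 14.0909.
Price P_m = 112 − 0.8·14.0909 = 100.7273; MC(Q_m) = 81 + 0.6·14.0909 = 89.4545.
Competitive Q* = 22.1429, so ΔQ = 8.052; wedge = 100.7273 − 89.4545 = 11.2728.
The triangle = ½ × 8.052 × 11.2728 = €45.38.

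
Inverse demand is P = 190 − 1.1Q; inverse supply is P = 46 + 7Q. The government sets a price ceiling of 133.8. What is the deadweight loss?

110.99

Competitive equilibrium: 190 − 1.1Q = 46 + 7Q → Q* = 17.7778, P* = 170.4444.
At the ceiling P = 133.8, quantity supplied = (133.8 − 46)/7 = 12.5429.
Willingness to pay at Q' = 12.5429: 190 − 1.1·12.5429 = 176.2028.
ΔQ = 17.7778 − 12.5429 = 5.2349; wedge = 176.2028 − 133.8 = 42.4028.
Welfare loss = ½ × 5.2349 × 42.4028 = 110.99.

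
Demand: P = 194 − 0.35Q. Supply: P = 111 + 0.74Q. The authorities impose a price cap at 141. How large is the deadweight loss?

690.95

Competitive equilibrium: 194 − 0.35Q = 111 + 0.74Q → Q* = 76.1468, P* = 167.3486.
At the ceiling P = 141, quantity supplied = (141 − 111)/0.74 = 40.5405.
Willingness to pay at Q' = 40.5405: 194 − 0.35·40.5405 = 179.8108.
ΔQ = 76.1468 − 40.5405 = 35.6063; wedge = 179.8108 − 141 = 38.8108.
DWL = ½ × 35.6063 × 38.8108 = 690.95.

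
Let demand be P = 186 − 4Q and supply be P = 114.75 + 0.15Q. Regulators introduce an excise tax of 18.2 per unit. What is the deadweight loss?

39.91

Competitive equilibrium: 186 − 4Q = 114.75 + 0.15Q → Q* = 17.1687, P* = 117.3253.
With the tax, the buyer price exceeds the seller price by 18.2: (186 − 4Q) − (114.75 + 0.15Q) = 18.2 → Q' = 12.7831.
ΔQ = 17.1687 − 12.7831 = 4.3856; the wedge equals the tax, 18.2.
DWL = ½ × 4.3856 × 18.2 = 39.91.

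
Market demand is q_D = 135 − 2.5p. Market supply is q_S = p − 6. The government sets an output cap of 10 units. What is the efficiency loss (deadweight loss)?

In inverse form: demand p = 54 − 0.4q, supply p = 6 + q.
Competitive equilibrium: 54 − 0.4q = 6 + q → q* = 34.2857, p* = 40.2857.
At q = 10: demand price = 54 − 0.4·10 = 50; supply price = 6 + 1·10 = 16.
Δq = 34.2857 − 10 = 24.2857; wedge = 50 − 16 = 34.
Welfare loss = ½ × 24.2857 × 34 = 412.86.

412.86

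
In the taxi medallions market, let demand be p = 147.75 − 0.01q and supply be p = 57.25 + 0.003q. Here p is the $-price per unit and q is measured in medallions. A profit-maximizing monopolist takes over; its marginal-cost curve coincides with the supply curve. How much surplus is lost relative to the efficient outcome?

$59548.13

Competitive equilibrium: 147.75 − 0.01q = 57.25 + 0.003q → q* = 6961.538462, p* = 78.134615.
Marginal revenue: MR = 147.75 − 0.02q. Set MR = MC: 147.75 − 0.02q = 57.25 + 0.003q → q_m = 3934.782609.
Price p_m = 147.75 − 0.01·3934.782609 = 108.402174; MC(q_m) = 57.25 + 0.003·3934.782609 = 69.054348.
Competitive q* = 6961.538462, so Δq = 3026.755853; wedge = 108.402174 − 69.054348 = 39.347826.
Welfare loss = ½ × 3026.755853 × 39.347826 = $59548.13.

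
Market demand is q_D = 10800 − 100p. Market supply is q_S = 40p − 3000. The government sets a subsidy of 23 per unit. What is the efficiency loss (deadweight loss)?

7557.14

In inverse form: demand p = 108 − 0.01q, supply p = 75 + 0.025q.
Competitive equilibrium: 108 − 0.01q = 75 + 0.025q → q* = 942.8571, p* = 98.5714.
The subsidy lowers effective supply by 23: p = 52 + 0.025q.
New quantity: 108 − 0.01q = 52 + 0.025q → q' = 1600.
Overproduction Δq = 1600 − 942.8571 = 657.1429; wedge = subsidy = 23.
DWL = ½ × 657.1429 × 23 = 7557.14.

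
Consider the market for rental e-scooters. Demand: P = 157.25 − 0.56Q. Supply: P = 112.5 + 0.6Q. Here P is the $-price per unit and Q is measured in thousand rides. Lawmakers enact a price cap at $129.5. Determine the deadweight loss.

Competitive equilibrium: 157.25 − 0.56Q = 112.5 + 0.6Q → Q* = 38.5776, P* = 135.6466.
At the ceiling P = 129.5, quantity supplied = (129.5 − 112.5)/0.6 = 28.3333.
Willingness to pay at Q' = 28.3333: 157.25 − 0.56·28.3333 = 141.3834.
ΔQ = 38.5776 − 28.3333 = 10.2443; wedge = 141.3834 − 129.5 = 11.8834.
Deadweight loss = ½ × 10.2443 × 11.8834 = $60.87 thousand.

$60.87 thousand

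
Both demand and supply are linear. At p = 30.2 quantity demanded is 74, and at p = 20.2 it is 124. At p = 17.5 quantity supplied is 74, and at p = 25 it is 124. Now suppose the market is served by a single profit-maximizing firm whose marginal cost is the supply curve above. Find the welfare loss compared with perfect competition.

Demand slope = (20.2 − 30.2)/(124 − 74) = −0.2, so p = 45 − 0.2q.
Supply slope = (25 − 17.5)/(124 − 74) = 0.15, so p = 6.4 + 0.15q.
Competitive equilibrium: 45 − 0.2q = 6.4 + 0.15q → q* = 110.2857, p* = 22.9429.
Marginal revenue: MR = 45 − 0.4q. Set MR = MC: 45 − 0.4q = 6.4 + 0.15q → q_m = 70.1818.
Price p_m = 45 − 0.2·70.1818 = 30.9636; MC(q_m) = 6.4 + 0.15·70.1818 = 16.9273.
Competitive q* = 110.2857, so Δq = 40.1039; wedge = 30.9636 − 16.9273 = 14.0363.
DWL = ½ × 40.1039 × 14.0363 = 281.46.

281.46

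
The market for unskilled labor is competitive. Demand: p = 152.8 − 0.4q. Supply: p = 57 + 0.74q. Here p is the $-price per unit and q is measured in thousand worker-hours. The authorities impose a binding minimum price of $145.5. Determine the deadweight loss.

Competitive equilibrium: 152.8 − 0.4q = 57 + 0.74q → q* = 84.0351, p* = 119.186.
At the floor p = 145.5, quantity demanded = (152.8 − 145.5)/0.4 = 18.25.
Sellers' marginal cost at q' = 18.25: 57 + 0.74·18.25 = 70.505.
Δq = 84.0351 − 18.25 = 65.7851; wedge = 145.5 − 70.505 = 74.995.
Deadweight loss = ½ × 65.7851 × 74.995 = $2466.78 thousand.

$2466.78 thousand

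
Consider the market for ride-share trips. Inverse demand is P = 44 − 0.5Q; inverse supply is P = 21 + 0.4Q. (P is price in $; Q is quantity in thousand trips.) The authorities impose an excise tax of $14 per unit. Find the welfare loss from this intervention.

Competitive equilibrium: 44 − 0.5Q = 21 + 0.4Q → Q* = 25.5556, P* = 31.2222.
With the tax, the buyer price exceeds the seller price by 14: (44 − 0.5Q) − (21 + 0.4Q) = 14 → Q' = 10.
ΔQ = 25.5556 − 10 = 15.5556; the wedge equals the tax, 14.
DWL = ½ × 15.5556 × 14 = $108.89 thousand.

$108.89 thousand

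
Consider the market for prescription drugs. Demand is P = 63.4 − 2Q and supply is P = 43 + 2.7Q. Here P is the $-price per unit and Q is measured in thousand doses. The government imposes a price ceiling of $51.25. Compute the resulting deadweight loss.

Competitive equilibrium: 63.4 − 2Q = 43 + 2.7Q → Q* = 4.3404, P* = 54.7191.
At the ceiling P = 51.25, quantity supplied = (51.25 − 43)/2.7 = 3.0556.
Willingness to pay at Q' = 3.0556: 63.4 − 2·3.0556 = 57.2888.
ΔQ = 4.3404 − 3.0556 = 1.2848; wedge = 57.2888 − 51.25 = 6.0388.
DWL = ½ × 1.2848 × 6.0388 = $3.88 thousand.

$3.88 thousand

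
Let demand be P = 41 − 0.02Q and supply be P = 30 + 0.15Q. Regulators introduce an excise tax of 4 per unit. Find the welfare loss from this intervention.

47.06

Competitive equilibrium: 41 − 0.02Q = 30 + 0.15Q → Q* = 64.7059, P* = 39.7059.
With the tax, the buyer price exceeds the seller price by 4: (41 − 0.02Q) − (30 + 0.15Q) = 4 → Q' = 41.1765.
ΔQ = 64.7059 − 41.1765 = 23.5294; the wedge equals the tax, 4.
Welfare loss = ½ × 23.5294 × 4 = 47.06.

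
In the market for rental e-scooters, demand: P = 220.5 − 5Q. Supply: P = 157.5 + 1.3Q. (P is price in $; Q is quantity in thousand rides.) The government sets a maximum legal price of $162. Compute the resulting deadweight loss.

Competitive equilibrium: 220.5 − 5Q = 157.5 + 1.3Q → Q* = 10, P* = 170.5.
At the ceiling P = 162, quantity supplied = (162 − 157.5)/1.3 = 3.4615.
Willingness to pay at Q' = 3.4615: 220.5 − 5·3.4615 = 203.1925.
ΔQ = 10 − 3.4615 = 6.5385; wedge = 203.1925 − 162 = 41.1925.
Deadweight loss = ½ × 6.5385 × 41.1925 = $134.67 thousand.

$134.67 thousand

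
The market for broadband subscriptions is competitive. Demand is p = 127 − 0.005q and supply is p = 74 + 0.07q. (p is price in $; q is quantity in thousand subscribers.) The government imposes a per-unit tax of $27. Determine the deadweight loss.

Competitive equilibrium: 127 − 0.005q = 74 + 0.07q → q* = 706.6667, p* = 123.4667.
With the tax, the buyer price exceeds the seller price by 27: (127 − 0.005q) − (74 + 0.07q) = 27 → q' = 346.6667.
Δq = 706.6667 − 346.6667 = 360; the wedge equals the tax, 27.
Welfare loss = ½ × 360 × 27 = $4860 thousand.

$4860 thousand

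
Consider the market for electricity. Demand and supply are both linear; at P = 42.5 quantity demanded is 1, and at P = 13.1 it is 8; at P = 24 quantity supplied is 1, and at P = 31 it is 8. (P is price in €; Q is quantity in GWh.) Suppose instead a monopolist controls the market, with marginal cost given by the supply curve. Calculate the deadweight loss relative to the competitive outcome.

Demand slope = (13.1 − 42.5)/(8 − 1) = −4.2, so P = 46.7 − 4.2Q.
Supply slope = (31 − 24)/(8 − 1) = 1, so P = 23 + Q.
Competitive equilibrium: 46.7 − 4.2Q = 23 + Q → Q* = 4.5577, P* = 27.5577.
Marginal revenue: MR = 46.7 − 8.4Q. Set MR = MC: 46.7 − 8.4Q = 23 + Q → Q_m = 2.5213.
Price P_m = 46.7 − 4.2·2.5213 = 36.1105; MC(Q_m) = 23 + 1·2.5213 = 25.5213.
Competitive Q* = 4.5577, so ΔQ = 2.0364; wedge = 36.1105 − 25.5213 = 10.5892.
The triangle = ½ × 2.0364 × 10.5892 = €10.78.

€10.78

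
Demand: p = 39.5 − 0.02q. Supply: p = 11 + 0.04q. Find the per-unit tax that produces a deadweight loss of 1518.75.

13.5

Competitive equilibrium: 39.5 − 0.02q = 11 + 0.04q → q* = 475, p* = 30.
A tax t gives Δq = t/0.06 and wedge t, so DWL = t²/0.12.
t²/0.12 = 1518.75 → t² = 182.25 → t = 13.5.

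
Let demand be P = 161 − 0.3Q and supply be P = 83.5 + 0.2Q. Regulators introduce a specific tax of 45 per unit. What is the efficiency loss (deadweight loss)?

Competitive equilibrium: 161 − 0.3Q = 83.5 + 0.2Q → Q* = 155, P* = 114.5.
With the tax, the buyer price exceeds the seller price by 45: (161 − 0.3Q) − (83.5 + 0.2Q) = 45 → Q' = 65.
ΔQ = 155 − 65 = 90; the wedge equals the tax, 45.
Welfare loss = ½ × 90 × 45 = 2025.

2025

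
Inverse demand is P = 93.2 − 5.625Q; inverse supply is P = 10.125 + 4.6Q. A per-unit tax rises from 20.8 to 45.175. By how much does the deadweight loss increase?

Competitive equilibrium: 93.2 − 5.625Q = 10.125 + 4.6Q → Q* = 8.1247, P* = 47.4986.
For a per-unit tax t: ΔQ = t/10.225, so DWL = ½·t·(t/10.225) = t²/20.45.
At t = 20.8: DWL = 21.156. At t = 45.175: DWL = 99.794.
Increase = 99.794 − 21.156 = 78.64.

78.64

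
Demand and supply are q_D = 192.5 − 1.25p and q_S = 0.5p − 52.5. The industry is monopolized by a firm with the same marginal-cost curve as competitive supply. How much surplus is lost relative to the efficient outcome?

21.17

In inverse form: demand p = 154 − 0.8q, supply p = 105 + 2q.
Competitive equilibrium: 154 − 0.8q = 105 + 2q → q* = 17.5, p* = 140.
Marginal revenue: MR = 154 − 1.6q. Set MR = MC: 154 − 1.6q = 105 + 2q → q_m = 13.6111.
Price p_m = 154 − 0.8·13.6111 = 143.1111; MC(q_m) = 105 + 2·13.6111 = 132.2222.
Competitive q* = 17.5, so Δq = 3.8889; wedge = 143.1111 − 132.2222 = 10.8889.
DWL = ½ × 3.8889 × 10.8889 = 21.17.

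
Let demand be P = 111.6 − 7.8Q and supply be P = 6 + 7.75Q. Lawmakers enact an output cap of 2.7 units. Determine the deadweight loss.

Competitive equilibrium: 111.6 − 7.8Q = 6 + 7.75Q → Q* = 6.791, P* = 58.6302.
At Q = 2.7: demand price = 111.6 − 7.8·2.7 = 90.54; supply price = 6 + 7.75·2.7 = 26.925.
ΔQ = 6.791 − 2.7 = 4.091; wedge = 90.54 − 26.925 = 63.615.
Welfare loss = ½ × 4.091 × 63.615 = 130.12.

130.12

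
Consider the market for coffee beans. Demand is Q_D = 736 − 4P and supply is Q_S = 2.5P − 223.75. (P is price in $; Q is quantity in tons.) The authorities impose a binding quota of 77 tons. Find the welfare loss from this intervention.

In inverse form: demand P = 184 − 0.25Q, supply P = 89.5 + 0.4Q.
Competitive equilibrium: 184 − 0.25Q = 89.5 + 0.4Q → Q* = 145.3846, P* = 147.6538.
At Q = 77: demand price = 184 − 0.25·77 = 164.75; supply price = 89.5 + 0.4·77 = 120.3.
ΔQ = 145.3846 − 77 = 68.3846; wedge = 164.75 − 120.3 = 44.45.
Deadweight loss = ½ × 68.3846 × 44.45 = $1519.85.

$1519.85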